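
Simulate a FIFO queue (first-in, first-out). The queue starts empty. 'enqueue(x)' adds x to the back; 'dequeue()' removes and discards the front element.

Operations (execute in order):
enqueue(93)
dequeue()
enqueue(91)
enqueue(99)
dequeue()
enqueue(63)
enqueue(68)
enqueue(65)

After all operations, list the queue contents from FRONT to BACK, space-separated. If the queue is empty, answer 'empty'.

Answer: 99 63 68 65

Derivation:
enqueue(93): [93]
dequeue(): []
enqueue(91): [91]
enqueue(99): [91, 99]
dequeue(): [99]
enqueue(63): [99, 63]
enqueue(68): [99, 63, 68]
enqueue(65): [99, 63, 68, 65]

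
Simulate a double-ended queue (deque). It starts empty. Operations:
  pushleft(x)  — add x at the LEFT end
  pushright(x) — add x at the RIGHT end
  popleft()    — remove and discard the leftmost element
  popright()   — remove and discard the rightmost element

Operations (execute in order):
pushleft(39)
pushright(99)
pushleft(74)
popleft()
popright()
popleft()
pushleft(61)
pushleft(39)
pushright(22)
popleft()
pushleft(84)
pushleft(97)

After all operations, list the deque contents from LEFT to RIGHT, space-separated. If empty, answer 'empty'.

Answer: 97 84 61 22

Derivation:
pushleft(39): [39]
pushright(99): [39, 99]
pushleft(74): [74, 39, 99]
popleft(): [39, 99]
popright(): [39]
popleft(): []
pushleft(61): [61]
pushleft(39): [39, 61]
pushright(22): [39, 61, 22]
popleft(): [61, 22]
pushleft(84): [84, 61, 22]
pushleft(97): [97, 84, 61, 22]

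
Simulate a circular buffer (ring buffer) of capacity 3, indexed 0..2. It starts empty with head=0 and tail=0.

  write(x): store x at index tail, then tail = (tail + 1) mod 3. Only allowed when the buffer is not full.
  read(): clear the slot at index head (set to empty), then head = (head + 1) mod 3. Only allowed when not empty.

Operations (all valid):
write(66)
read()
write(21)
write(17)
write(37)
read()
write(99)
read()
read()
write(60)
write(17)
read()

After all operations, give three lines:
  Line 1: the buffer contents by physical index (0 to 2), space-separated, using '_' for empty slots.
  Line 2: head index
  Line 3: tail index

Answer: 17 _ 60
2
1

Derivation:
write(66): buf=[66 _ _], head=0, tail=1, size=1
read(): buf=[_ _ _], head=1, tail=1, size=0
write(21): buf=[_ 21 _], head=1, tail=2, size=1
write(17): buf=[_ 21 17], head=1, tail=0, size=2
write(37): buf=[37 21 17], head=1, tail=1, size=3
read(): buf=[37 _ 17], head=2, tail=1, size=2
write(99): buf=[37 99 17], head=2, tail=2, size=3
read(): buf=[37 99 _], head=0, tail=2, size=2
read(): buf=[_ 99 _], head=1, tail=2, size=1
write(60): buf=[_ 99 60], head=1, tail=0, size=2
write(17): buf=[17 99 60], head=1, tail=1, size=3
read(): buf=[17 _ 60], head=2, tail=1, size=2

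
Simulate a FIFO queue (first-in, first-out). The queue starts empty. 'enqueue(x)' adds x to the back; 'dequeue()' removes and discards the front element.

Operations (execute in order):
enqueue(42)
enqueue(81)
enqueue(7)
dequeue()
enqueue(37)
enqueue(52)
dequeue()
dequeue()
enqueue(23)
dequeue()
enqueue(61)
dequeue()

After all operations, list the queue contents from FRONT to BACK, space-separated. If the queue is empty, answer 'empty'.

enqueue(42): [42]
enqueue(81): [42, 81]
enqueue(7): [42, 81, 7]
dequeue(): [81, 7]
enqueue(37): [81, 7, 37]
enqueue(52): [81, 7, 37, 52]
dequeue(): [7, 37, 52]
dequeue(): [37, 52]
enqueue(23): [37, 52, 23]
dequeue(): [52, 23]
enqueue(61): [52, 23, 61]
dequeue(): [23, 61]

Answer: 23 61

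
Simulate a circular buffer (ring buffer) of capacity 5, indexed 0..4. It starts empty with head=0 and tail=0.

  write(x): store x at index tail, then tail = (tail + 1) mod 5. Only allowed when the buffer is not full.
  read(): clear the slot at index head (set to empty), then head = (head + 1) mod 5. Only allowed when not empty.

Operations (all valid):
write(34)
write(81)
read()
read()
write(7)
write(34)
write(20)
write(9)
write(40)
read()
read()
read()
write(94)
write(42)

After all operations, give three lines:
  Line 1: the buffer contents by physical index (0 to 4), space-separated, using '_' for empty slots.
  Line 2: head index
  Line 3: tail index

Answer: 9 40 94 42 _
0
4

Derivation:
write(34): buf=[34 _ _ _ _], head=0, tail=1, size=1
write(81): buf=[34 81 _ _ _], head=0, tail=2, size=2
read(): buf=[_ 81 _ _ _], head=1, tail=2, size=1
read(): buf=[_ _ _ _ _], head=2, tail=2, size=0
write(7): buf=[_ _ 7 _ _], head=2, tail=3, size=1
write(34): buf=[_ _ 7 34 _], head=2, tail=4, size=2
write(20): buf=[_ _ 7 34 20], head=2, tail=0, size=3
write(9): buf=[9 _ 7 34 20], head=2, tail=1, size=4
write(40): buf=[9 40 7 34 20], head=2, tail=2, size=5
read(): buf=[9 40 _ 34 20], head=3, tail=2, size=4
read(): buf=[9 40 _ _ 20], head=4, tail=2, size=3
read(): buf=[9 40 _ _ _], head=0, tail=2, size=2
write(94): buf=[9 40 94 _ _], head=0, tail=3, size=3
write(42): buf=[9 40 94 42 _], head=0, tail=4, size=4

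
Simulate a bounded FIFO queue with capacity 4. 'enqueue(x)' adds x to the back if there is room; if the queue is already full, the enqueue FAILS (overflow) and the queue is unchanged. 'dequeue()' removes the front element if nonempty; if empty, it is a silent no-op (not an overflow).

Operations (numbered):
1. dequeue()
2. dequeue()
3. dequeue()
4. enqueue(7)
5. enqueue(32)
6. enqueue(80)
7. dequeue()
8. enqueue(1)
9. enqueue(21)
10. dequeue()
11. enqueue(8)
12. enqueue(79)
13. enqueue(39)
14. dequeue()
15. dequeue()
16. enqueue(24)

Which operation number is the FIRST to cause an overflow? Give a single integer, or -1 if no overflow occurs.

Answer: 12

Derivation:
1. dequeue(): empty, no-op, size=0
2. dequeue(): empty, no-op, size=0
3. dequeue(): empty, no-op, size=0
4. enqueue(7): size=1
5. enqueue(32): size=2
6. enqueue(80): size=3
7. dequeue(): size=2
8. enqueue(1): size=3
9. enqueue(21): size=4
10. dequeue(): size=3
11. enqueue(8): size=4
12. enqueue(79): size=4=cap → OVERFLOW (fail)
13. enqueue(39): size=4=cap → OVERFLOW (fail)
14. dequeue(): size=3
15. dequeue(): size=2
16. enqueue(24): size=3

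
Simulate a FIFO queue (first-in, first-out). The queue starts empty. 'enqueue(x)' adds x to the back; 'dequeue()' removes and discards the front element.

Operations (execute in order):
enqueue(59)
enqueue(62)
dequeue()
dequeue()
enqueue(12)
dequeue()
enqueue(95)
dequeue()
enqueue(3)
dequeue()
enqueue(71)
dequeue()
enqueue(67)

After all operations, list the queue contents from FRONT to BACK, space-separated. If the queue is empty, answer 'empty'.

Answer: 67

Derivation:
enqueue(59): [59]
enqueue(62): [59, 62]
dequeue(): [62]
dequeue(): []
enqueue(12): [12]
dequeue(): []
enqueue(95): [95]
dequeue(): []
enqueue(3): [3]
dequeue(): []
enqueue(71): [71]
dequeue(): []
enqueue(67): [67]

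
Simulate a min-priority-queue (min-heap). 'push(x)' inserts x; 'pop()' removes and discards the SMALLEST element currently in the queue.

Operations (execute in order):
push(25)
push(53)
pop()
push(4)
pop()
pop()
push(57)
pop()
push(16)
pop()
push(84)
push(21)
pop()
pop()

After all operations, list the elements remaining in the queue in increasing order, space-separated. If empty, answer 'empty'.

Answer: empty

Derivation:
push(25): heap contents = [25]
push(53): heap contents = [25, 53]
pop() → 25: heap contents = [53]
push(4): heap contents = [4, 53]
pop() → 4: heap contents = [53]
pop() → 53: heap contents = []
push(57): heap contents = [57]
pop() → 57: heap contents = []
push(16): heap contents = [16]
pop() → 16: heap contents = []
push(84): heap contents = [84]
push(21): heap contents = [21, 84]
pop() → 21: heap contents = [84]
pop() → 84: heap contents = []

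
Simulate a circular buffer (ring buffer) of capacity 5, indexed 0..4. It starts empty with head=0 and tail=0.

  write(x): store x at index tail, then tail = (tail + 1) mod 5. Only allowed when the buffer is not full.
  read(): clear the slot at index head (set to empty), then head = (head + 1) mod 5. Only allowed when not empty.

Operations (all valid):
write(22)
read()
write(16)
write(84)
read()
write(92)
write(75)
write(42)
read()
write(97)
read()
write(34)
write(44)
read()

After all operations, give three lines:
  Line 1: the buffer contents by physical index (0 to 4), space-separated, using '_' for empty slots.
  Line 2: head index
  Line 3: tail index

write(22): buf=[22 _ _ _ _], head=0, tail=1, size=1
read(): buf=[_ _ _ _ _], head=1, tail=1, size=0
write(16): buf=[_ 16 _ _ _], head=1, tail=2, size=1
write(84): buf=[_ 16 84 _ _], head=1, tail=3, size=2
read(): buf=[_ _ 84 _ _], head=2, tail=3, size=1
write(92): buf=[_ _ 84 92 _], head=2, tail=4, size=2
write(75): buf=[_ _ 84 92 75], head=2, tail=0, size=3
write(42): buf=[42 _ 84 92 75], head=2, tail=1, size=4
read(): buf=[42 _ _ 92 75], head=3, tail=1, size=3
write(97): buf=[42 97 _ 92 75], head=3, tail=2, size=4
read(): buf=[42 97 _ _ 75], head=4, tail=2, size=3
write(34): buf=[42 97 34 _ 75], head=4, tail=3, size=4
write(44): buf=[42 97 34 44 75], head=4, tail=4, size=5
read(): buf=[42 97 34 44 _], head=0, tail=4, size=4

Answer: 42 97 34 44 _
0
4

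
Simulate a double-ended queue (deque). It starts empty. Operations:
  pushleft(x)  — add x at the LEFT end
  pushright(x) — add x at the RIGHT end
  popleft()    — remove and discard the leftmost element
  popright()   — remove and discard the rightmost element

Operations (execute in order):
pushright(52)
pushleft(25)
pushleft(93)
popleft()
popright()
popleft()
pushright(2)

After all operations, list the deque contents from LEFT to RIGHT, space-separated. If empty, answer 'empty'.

Answer: 2

Derivation:
pushright(52): [52]
pushleft(25): [25, 52]
pushleft(93): [93, 25, 52]
popleft(): [25, 52]
popright(): [25]
popleft(): []
pushright(2): [2]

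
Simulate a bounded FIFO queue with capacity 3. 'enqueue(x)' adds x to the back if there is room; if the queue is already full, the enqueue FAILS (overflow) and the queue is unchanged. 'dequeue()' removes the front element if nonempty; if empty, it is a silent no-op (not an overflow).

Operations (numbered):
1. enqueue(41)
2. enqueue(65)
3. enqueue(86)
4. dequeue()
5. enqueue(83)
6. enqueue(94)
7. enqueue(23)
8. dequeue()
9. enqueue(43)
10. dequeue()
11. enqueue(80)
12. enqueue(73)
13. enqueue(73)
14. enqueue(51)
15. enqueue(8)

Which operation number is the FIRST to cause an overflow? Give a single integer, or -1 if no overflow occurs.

1. enqueue(41): size=1
2. enqueue(65): size=2
3. enqueue(86): size=3
4. dequeue(): size=2
5. enqueue(83): size=3
6. enqueue(94): size=3=cap → OVERFLOW (fail)
7. enqueue(23): size=3=cap → OVERFLOW (fail)
8. dequeue(): size=2
9. enqueue(43): size=3
10. dequeue(): size=2
11. enqueue(80): size=3
12. enqueue(73): size=3=cap → OVERFLOW (fail)
13. enqueue(73): size=3=cap → OVERFLOW (fail)
14. enqueue(51): size=3=cap → OVERFLOW (fail)
15. enqueue(8): size=3=cap → OVERFLOW (fail)

Answer: 6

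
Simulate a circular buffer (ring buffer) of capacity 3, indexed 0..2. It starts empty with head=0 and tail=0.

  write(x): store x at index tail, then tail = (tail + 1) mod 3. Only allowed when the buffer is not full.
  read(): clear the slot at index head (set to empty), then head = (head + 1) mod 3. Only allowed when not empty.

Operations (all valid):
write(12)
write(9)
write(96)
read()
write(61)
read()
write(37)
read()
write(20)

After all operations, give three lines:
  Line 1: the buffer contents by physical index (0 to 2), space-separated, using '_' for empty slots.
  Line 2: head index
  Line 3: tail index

write(12): buf=[12 _ _], head=0, tail=1, size=1
write(9): buf=[12 9 _], head=0, tail=2, size=2
write(96): buf=[12 9 96], head=0, tail=0, size=3
read(): buf=[_ 9 96], head=1, tail=0, size=2
write(61): buf=[61 9 96], head=1, tail=1, size=3
read(): buf=[61 _ 96], head=2, tail=1, size=2
write(37): buf=[61 37 96], head=2, tail=2, size=3
read(): buf=[61 37 _], head=0, tail=2, size=2
write(20): buf=[61 37 20], head=0, tail=0, size=3

Answer: 61 37 20
0
0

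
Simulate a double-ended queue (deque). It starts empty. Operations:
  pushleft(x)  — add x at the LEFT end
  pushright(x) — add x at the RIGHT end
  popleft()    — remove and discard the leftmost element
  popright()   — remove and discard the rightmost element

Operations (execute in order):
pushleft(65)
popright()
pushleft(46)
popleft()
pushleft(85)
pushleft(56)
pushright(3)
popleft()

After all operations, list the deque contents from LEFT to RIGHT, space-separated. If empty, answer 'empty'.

Answer: 85 3

Derivation:
pushleft(65): [65]
popright(): []
pushleft(46): [46]
popleft(): []
pushleft(85): [85]
pushleft(56): [56, 85]
pushright(3): [56, 85, 3]
popleft(): [85, 3]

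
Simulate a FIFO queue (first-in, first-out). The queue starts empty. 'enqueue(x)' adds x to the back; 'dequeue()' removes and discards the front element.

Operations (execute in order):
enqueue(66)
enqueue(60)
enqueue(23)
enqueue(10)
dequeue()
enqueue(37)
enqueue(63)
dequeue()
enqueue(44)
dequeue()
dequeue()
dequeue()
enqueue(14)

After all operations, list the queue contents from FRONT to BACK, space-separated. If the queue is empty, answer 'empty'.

enqueue(66): [66]
enqueue(60): [66, 60]
enqueue(23): [66, 60, 23]
enqueue(10): [66, 60, 23, 10]
dequeue(): [60, 23, 10]
enqueue(37): [60, 23, 10, 37]
enqueue(63): [60, 23, 10, 37, 63]
dequeue(): [23, 10, 37, 63]
enqueue(44): [23, 10, 37, 63, 44]
dequeue(): [10, 37, 63, 44]
dequeue(): [37, 63, 44]
dequeue(): [63, 44]
enqueue(14): [63, 44, 14]

Answer: 63 44 14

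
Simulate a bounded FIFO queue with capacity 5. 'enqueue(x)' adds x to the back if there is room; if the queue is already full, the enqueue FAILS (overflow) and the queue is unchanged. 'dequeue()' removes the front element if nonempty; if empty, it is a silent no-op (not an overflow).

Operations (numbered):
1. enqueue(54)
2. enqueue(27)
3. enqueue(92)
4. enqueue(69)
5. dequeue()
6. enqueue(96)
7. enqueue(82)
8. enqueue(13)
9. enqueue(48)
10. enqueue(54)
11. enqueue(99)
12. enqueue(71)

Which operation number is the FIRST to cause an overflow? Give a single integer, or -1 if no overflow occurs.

1. enqueue(54): size=1
2. enqueue(27): size=2
3. enqueue(92): size=3
4. enqueue(69): size=4
5. dequeue(): size=3
6. enqueue(96): size=4
7. enqueue(82): size=5
8. enqueue(13): size=5=cap → OVERFLOW (fail)
9. enqueue(48): size=5=cap → OVERFLOW (fail)
10. enqueue(54): size=5=cap → OVERFLOW (fail)
11. enqueue(99): size=5=cap → OVERFLOW (fail)
12. enqueue(71): size=5=cap → OVERFLOW (fail)

Answer: 8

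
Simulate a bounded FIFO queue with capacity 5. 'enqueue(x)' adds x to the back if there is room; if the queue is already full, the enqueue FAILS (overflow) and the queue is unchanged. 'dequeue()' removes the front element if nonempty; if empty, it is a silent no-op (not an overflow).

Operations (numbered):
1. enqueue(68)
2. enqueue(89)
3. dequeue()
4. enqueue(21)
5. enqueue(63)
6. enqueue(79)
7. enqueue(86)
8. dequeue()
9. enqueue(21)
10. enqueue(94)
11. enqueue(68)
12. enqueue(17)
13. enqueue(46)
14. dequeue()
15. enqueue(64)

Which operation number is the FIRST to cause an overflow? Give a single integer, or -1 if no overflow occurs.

Answer: 10

Derivation:
1. enqueue(68): size=1
2. enqueue(89): size=2
3. dequeue(): size=1
4. enqueue(21): size=2
5. enqueue(63): size=3
6. enqueue(79): size=4
7. enqueue(86): size=5
8. dequeue(): size=4
9. enqueue(21): size=5
10. enqueue(94): size=5=cap → OVERFLOW (fail)
11. enqueue(68): size=5=cap → OVERFLOW (fail)
12. enqueue(17): size=5=cap → OVERFLOW (fail)
13. enqueue(46): size=5=cap → OVERFLOW (fail)
14. dequeue(): size=4
15. enqueue(64): size=5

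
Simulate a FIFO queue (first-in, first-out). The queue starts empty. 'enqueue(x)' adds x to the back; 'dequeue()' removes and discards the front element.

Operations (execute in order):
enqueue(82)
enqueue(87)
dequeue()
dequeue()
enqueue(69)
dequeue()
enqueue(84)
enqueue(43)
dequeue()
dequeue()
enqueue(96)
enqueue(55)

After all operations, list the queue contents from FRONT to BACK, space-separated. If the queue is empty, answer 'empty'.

Answer: 96 55

Derivation:
enqueue(82): [82]
enqueue(87): [82, 87]
dequeue(): [87]
dequeue(): []
enqueue(69): [69]
dequeue(): []
enqueue(84): [84]
enqueue(43): [84, 43]
dequeue(): [43]
dequeue(): []
enqueue(96): [96]
enqueue(55): [96, 55]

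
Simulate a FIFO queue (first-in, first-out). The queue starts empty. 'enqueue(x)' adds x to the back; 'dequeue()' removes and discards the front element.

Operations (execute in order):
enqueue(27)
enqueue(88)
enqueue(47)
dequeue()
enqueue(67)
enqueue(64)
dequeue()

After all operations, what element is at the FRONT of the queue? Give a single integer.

Answer: 47

Derivation:
enqueue(27): queue = [27]
enqueue(88): queue = [27, 88]
enqueue(47): queue = [27, 88, 47]
dequeue(): queue = [88, 47]
enqueue(67): queue = [88, 47, 67]
enqueue(64): queue = [88, 47, 67, 64]
dequeue(): queue = [47, 67, 64]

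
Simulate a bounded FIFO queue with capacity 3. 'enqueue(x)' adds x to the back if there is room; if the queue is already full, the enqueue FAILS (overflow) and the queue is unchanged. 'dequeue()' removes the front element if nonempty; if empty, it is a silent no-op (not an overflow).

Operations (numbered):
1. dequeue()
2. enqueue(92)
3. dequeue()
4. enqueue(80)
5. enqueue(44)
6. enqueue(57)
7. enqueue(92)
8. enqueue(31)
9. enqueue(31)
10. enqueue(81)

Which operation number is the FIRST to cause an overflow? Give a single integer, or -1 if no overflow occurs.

Answer: 7

Derivation:
1. dequeue(): empty, no-op, size=0
2. enqueue(92): size=1
3. dequeue(): size=0
4. enqueue(80): size=1
5. enqueue(44): size=2
6. enqueue(57): size=3
7. enqueue(92): size=3=cap → OVERFLOW (fail)
8. enqueue(31): size=3=cap → OVERFLOW (fail)
9. enqueue(31): size=3=cap → OVERFLOW (fail)
10. enqueue(81): size=3=cap → OVERFLOW (fail)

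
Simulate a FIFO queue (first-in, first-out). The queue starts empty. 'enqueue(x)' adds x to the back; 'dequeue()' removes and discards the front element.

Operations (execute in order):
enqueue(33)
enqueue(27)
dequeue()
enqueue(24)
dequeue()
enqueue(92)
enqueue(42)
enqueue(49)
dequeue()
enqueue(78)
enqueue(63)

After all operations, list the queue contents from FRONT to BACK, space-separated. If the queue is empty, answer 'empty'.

Answer: 92 42 49 78 63

Derivation:
enqueue(33): [33]
enqueue(27): [33, 27]
dequeue(): [27]
enqueue(24): [27, 24]
dequeue(): [24]
enqueue(92): [24, 92]
enqueue(42): [24, 92, 42]
enqueue(49): [24, 92, 42, 49]
dequeue(): [92, 42, 49]
enqueue(78): [92, 42, 49, 78]
enqueue(63): [92, 42, 49, 78, 63]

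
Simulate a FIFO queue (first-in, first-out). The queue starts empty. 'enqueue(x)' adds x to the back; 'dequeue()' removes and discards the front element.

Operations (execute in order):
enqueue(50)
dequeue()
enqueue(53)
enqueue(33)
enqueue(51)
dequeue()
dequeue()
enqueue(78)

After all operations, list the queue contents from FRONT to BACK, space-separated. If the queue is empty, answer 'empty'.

Answer: 51 78

Derivation:
enqueue(50): [50]
dequeue(): []
enqueue(53): [53]
enqueue(33): [53, 33]
enqueue(51): [53, 33, 51]
dequeue(): [33, 51]
dequeue(): [51]
enqueue(78): [51, 78]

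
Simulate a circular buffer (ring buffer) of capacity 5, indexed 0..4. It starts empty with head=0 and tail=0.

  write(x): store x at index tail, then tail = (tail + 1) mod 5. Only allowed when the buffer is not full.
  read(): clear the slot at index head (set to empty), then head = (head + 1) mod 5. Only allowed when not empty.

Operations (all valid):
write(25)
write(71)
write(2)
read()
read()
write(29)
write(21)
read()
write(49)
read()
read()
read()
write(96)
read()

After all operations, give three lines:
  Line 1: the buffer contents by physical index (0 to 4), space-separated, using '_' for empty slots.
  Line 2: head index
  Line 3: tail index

write(25): buf=[25 _ _ _ _], head=0, tail=1, size=1
write(71): buf=[25 71 _ _ _], head=0, tail=2, size=2
write(2): buf=[25 71 2 _ _], head=0, tail=3, size=3
read(): buf=[_ 71 2 _ _], head=1, tail=3, size=2
read(): buf=[_ _ 2 _ _], head=2, tail=3, size=1
write(29): buf=[_ _ 2 29 _], head=2, tail=4, size=2
write(21): buf=[_ _ 2 29 21], head=2, tail=0, size=3
read(): buf=[_ _ _ 29 21], head=3, tail=0, size=2
write(49): buf=[49 _ _ 29 21], head=3, tail=1, size=3
read(): buf=[49 _ _ _ 21], head=4, tail=1, size=2
read(): buf=[49 _ _ _ _], head=0, tail=1, size=1
read(): buf=[_ _ _ _ _], head=1, tail=1, size=0
write(96): buf=[_ 96 _ _ _], head=1, tail=2, size=1
read(): buf=[_ _ _ _ _], head=2, tail=2, size=0

Answer: _ _ _ _ _
2
2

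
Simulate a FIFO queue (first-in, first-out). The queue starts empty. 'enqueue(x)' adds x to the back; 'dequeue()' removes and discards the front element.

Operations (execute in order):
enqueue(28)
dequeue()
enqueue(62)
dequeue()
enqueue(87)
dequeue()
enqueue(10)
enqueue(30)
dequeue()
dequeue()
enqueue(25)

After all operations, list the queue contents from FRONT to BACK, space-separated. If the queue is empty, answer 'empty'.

enqueue(28): [28]
dequeue(): []
enqueue(62): [62]
dequeue(): []
enqueue(87): [87]
dequeue(): []
enqueue(10): [10]
enqueue(30): [10, 30]
dequeue(): [30]
dequeue(): []
enqueue(25): [25]

Answer: 25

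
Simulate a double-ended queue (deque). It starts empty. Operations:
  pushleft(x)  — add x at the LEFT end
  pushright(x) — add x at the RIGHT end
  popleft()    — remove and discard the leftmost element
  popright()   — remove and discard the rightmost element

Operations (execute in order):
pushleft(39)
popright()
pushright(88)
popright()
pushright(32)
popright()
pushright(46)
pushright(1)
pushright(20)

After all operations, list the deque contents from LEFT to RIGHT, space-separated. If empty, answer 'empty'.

pushleft(39): [39]
popright(): []
pushright(88): [88]
popright(): []
pushright(32): [32]
popright(): []
pushright(46): [46]
pushright(1): [46, 1]
pushright(20): [46, 1, 20]

Answer: 46 1 20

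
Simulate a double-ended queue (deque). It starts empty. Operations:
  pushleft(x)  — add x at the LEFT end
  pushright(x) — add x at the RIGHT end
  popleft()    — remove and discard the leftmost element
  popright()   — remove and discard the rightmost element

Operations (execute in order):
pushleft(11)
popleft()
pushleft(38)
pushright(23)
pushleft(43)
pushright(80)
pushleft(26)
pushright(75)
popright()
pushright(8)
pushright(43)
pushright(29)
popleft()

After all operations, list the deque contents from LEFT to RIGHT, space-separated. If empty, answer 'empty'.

Answer: 43 38 23 80 8 43 29

Derivation:
pushleft(11): [11]
popleft(): []
pushleft(38): [38]
pushright(23): [38, 23]
pushleft(43): [43, 38, 23]
pushright(80): [43, 38, 23, 80]
pushleft(26): [26, 43, 38, 23, 80]
pushright(75): [26, 43, 38, 23, 80, 75]
popright(): [26, 43, 38, 23, 80]
pushright(8): [26, 43, 38, 23, 80, 8]
pushright(43): [26, 43, 38, 23, 80, 8, 43]
pushright(29): [26, 43, 38, 23, 80, 8, 43, 29]
popleft(): [43, 38, 23, 80, 8, 43, 29]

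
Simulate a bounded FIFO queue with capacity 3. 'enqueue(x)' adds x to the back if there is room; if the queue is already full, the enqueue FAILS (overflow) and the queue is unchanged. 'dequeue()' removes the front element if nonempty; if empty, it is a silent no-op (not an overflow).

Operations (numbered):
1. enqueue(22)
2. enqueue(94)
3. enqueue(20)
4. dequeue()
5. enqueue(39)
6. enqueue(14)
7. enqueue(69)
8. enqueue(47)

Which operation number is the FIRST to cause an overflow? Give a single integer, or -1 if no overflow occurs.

1. enqueue(22): size=1
2. enqueue(94): size=2
3. enqueue(20): size=3
4. dequeue(): size=2
5. enqueue(39): size=3
6. enqueue(14): size=3=cap → OVERFLOW (fail)
7. enqueue(69): size=3=cap → OVERFLOW (fail)
8. enqueue(47): size=3=cap → OVERFLOW (fail)

Answer: 6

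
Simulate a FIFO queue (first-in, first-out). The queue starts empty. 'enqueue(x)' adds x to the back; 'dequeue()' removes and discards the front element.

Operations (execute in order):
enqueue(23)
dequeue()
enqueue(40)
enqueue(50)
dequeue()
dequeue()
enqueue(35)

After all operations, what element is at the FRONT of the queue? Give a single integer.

enqueue(23): queue = [23]
dequeue(): queue = []
enqueue(40): queue = [40]
enqueue(50): queue = [40, 50]
dequeue(): queue = [50]
dequeue(): queue = []
enqueue(35): queue = [35]

Answer: 35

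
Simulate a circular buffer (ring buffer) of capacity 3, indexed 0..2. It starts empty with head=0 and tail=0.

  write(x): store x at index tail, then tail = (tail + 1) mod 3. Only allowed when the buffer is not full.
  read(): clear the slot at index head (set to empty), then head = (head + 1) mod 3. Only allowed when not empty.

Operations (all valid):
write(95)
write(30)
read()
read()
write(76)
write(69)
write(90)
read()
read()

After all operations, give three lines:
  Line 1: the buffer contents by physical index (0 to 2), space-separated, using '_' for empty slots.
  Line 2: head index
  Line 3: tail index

write(95): buf=[95 _ _], head=0, tail=1, size=1
write(30): buf=[95 30 _], head=0, tail=2, size=2
read(): buf=[_ 30 _], head=1, tail=2, size=1
read(): buf=[_ _ _], head=2, tail=2, size=0
write(76): buf=[_ _ 76], head=2, tail=0, size=1
write(69): buf=[69 _ 76], head=2, tail=1, size=2
write(90): buf=[69 90 76], head=2, tail=2, size=3
read(): buf=[69 90 _], head=0, tail=2, size=2
read(): buf=[_ 90 _], head=1, tail=2, size=1

Answer: _ 90 _
1
2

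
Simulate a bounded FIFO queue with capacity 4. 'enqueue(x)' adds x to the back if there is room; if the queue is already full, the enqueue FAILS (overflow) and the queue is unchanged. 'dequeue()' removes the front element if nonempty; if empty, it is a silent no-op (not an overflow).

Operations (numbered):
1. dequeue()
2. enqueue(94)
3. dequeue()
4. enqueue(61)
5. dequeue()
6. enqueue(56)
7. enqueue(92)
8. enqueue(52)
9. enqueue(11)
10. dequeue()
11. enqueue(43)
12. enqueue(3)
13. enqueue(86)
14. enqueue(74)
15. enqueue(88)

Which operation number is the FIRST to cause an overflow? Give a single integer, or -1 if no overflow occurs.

1. dequeue(): empty, no-op, size=0
2. enqueue(94): size=1
3. dequeue(): size=0
4. enqueue(61): size=1
5. dequeue(): size=0
6. enqueue(56): size=1
7. enqueue(92): size=2
8. enqueue(52): size=3
9. enqueue(11): size=4
10. dequeue(): size=3
11. enqueue(43): size=4
12. enqueue(3): size=4=cap → OVERFLOW (fail)
13. enqueue(86): size=4=cap → OVERFLOW (fail)
14. enqueue(74): size=4=cap → OVERFLOW (fail)
15. enqueue(88): size=4=cap → OVERFLOW (fail)

Answer: 12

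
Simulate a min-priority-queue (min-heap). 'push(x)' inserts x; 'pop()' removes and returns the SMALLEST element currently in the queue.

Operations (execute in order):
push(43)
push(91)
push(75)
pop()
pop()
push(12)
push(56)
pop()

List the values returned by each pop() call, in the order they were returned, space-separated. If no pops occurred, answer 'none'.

push(43): heap contents = [43]
push(91): heap contents = [43, 91]
push(75): heap contents = [43, 75, 91]
pop() → 43: heap contents = [75, 91]
pop() → 75: heap contents = [91]
push(12): heap contents = [12, 91]
push(56): heap contents = [12, 56, 91]
pop() → 12: heap contents = [56, 91]

Answer: 43 75 12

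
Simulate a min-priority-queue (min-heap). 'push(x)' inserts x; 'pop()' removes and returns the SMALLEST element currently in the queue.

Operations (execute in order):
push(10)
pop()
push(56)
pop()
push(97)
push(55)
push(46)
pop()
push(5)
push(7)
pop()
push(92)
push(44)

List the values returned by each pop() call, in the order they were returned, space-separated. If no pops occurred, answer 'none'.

push(10): heap contents = [10]
pop() → 10: heap contents = []
push(56): heap contents = [56]
pop() → 56: heap contents = []
push(97): heap contents = [97]
push(55): heap contents = [55, 97]
push(46): heap contents = [46, 55, 97]
pop() → 46: heap contents = [55, 97]
push(5): heap contents = [5, 55, 97]
push(7): heap contents = [5, 7, 55, 97]
pop() → 5: heap contents = [7, 55, 97]
push(92): heap contents = [7, 55, 92, 97]
push(44): heap contents = [7, 44, 55, 92, 97]

Answer: 10 56 46 5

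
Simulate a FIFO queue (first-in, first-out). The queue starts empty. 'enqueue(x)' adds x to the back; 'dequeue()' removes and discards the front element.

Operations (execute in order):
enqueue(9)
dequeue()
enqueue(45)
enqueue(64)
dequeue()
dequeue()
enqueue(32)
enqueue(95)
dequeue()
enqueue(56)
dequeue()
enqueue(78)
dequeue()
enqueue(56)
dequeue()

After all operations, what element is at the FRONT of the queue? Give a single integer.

enqueue(9): queue = [9]
dequeue(): queue = []
enqueue(45): queue = [45]
enqueue(64): queue = [45, 64]
dequeue(): queue = [64]
dequeue(): queue = []
enqueue(32): queue = [32]
enqueue(95): queue = [32, 95]
dequeue(): queue = [95]
enqueue(56): queue = [95, 56]
dequeue(): queue = [56]
enqueue(78): queue = [56, 78]
dequeue(): queue = [78]
enqueue(56): queue = [78, 56]
dequeue(): queue = [56]

Answer: 56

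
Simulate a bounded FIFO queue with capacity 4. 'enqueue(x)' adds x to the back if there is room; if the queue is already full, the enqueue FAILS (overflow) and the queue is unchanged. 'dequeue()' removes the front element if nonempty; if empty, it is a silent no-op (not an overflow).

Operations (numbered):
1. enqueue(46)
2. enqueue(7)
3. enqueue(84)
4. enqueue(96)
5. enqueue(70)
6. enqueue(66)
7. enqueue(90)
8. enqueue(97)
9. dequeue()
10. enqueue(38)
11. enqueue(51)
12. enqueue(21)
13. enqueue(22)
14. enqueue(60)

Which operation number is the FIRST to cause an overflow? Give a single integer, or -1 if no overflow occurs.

1. enqueue(46): size=1
2. enqueue(7): size=2
3. enqueue(84): size=3
4. enqueue(96): size=4
5. enqueue(70): size=4=cap → OVERFLOW (fail)
6. enqueue(66): size=4=cap → OVERFLOW (fail)
7. enqueue(90): size=4=cap → OVERFLOW (fail)
8. enqueue(97): size=4=cap → OVERFLOW (fail)
9. dequeue(): size=3
10. enqueue(38): size=4
11. enqueue(51): size=4=cap → OVERFLOW (fail)
12. enqueue(21): size=4=cap → OVERFLOW (fail)
13. enqueue(22): size=4=cap → OVERFLOW (fail)
14. enqueue(60): size=4=cap → OVERFLOW (fail)

Answer: 5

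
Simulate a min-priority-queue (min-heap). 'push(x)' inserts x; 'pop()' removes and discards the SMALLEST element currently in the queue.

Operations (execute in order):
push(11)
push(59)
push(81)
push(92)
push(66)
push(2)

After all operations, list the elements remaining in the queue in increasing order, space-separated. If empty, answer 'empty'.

Answer: 2 11 59 66 81 92

Derivation:
push(11): heap contents = [11]
push(59): heap contents = [11, 59]
push(81): heap contents = [11, 59, 81]
push(92): heap contents = [11, 59, 81, 92]
push(66): heap contents = [11, 59, 66, 81, 92]
push(2): heap contents = [2, 11, 59, 66, 81, 92]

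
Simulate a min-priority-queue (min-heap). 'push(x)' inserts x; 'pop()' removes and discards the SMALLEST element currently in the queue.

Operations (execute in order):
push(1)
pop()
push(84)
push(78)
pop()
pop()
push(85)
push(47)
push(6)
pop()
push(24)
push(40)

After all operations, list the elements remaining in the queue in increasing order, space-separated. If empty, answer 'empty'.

push(1): heap contents = [1]
pop() → 1: heap contents = []
push(84): heap contents = [84]
push(78): heap contents = [78, 84]
pop() → 78: heap contents = [84]
pop() → 84: heap contents = []
push(85): heap contents = [85]
push(47): heap contents = [47, 85]
push(6): heap contents = [6, 47, 85]
pop() → 6: heap contents = [47, 85]
push(24): heap contents = [24, 47, 85]
push(40): heap contents = [24, 40, 47, 85]

Answer: 24 40 47 85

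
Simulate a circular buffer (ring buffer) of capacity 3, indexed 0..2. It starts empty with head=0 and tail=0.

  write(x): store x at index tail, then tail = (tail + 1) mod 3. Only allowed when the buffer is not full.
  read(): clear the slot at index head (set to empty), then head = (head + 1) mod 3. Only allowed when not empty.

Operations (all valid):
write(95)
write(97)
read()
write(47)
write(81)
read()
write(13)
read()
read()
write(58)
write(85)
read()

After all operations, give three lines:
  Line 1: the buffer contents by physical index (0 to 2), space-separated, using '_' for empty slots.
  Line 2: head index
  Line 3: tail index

Answer: 85 _ 58
2
1

Derivation:
write(95): buf=[95 _ _], head=0, tail=1, size=1
write(97): buf=[95 97 _], head=0, tail=2, size=2
read(): buf=[_ 97 _], head=1, tail=2, size=1
write(47): buf=[_ 97 47], head=1, tail=0, size=2
write(81): buf=[81 97 47], head=1, tail=1, size=3
read(): buf=[81 _ 47], head=2, tail=1, size=2
write(13): buf=[81 13 47], head=2, tail=2, size=3
read(): buf=[81 13 _], head=0, tail=2, size=2
read(): buf=[_ 13 _], head=1, tail=2, size=1
write(58): buf=[_ 13 58], head=1, tail=0, size=2
write(85): buf=[85 13 58], head=1, tail=1, size=3
read(): buf=[85 _ 58], head=2, tail=1, size=2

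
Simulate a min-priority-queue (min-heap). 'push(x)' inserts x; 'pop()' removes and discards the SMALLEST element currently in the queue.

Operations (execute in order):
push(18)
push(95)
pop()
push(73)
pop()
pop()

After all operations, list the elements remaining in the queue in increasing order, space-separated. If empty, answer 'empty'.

push(18): heap contents = [18]
push(95): heap contents = [18, 95]
pop() → 18: heap contents = [95]
push(73): heap contents = [73, 95]
pop() → 73: heap contents = [95]
pop() → 95: heap contents = []

Answer: empty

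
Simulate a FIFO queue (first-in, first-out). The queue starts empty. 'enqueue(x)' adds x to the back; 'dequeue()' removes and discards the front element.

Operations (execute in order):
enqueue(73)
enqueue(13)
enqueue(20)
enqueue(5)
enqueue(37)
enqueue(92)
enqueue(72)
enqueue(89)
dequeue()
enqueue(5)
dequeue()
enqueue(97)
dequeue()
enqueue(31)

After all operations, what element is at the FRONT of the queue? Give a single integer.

enqueue(73): queue = [73]
enqueue(13): queue = [73, 13]
enqueue(20): queue = [73, 13, 20]
enqueue(5): queue = [73, 13, 20, 5]
enqueue(37): queue = [73, 13, 20, 5, 37]
enqueue(92): queue = [73, 13, 20, 5, 37, 92]
enqueue(72): queue = [73, 13, 20, 5, 37, 92, 72]
enqueue(89): queue = [73, 13, 20, 5, 37, 92, 72, 89]
dequeue(): queue = [13, 20, 5, 37, 92, 72, 89]
enqueue(5): queue = [13, 20, 5, 37, 92, 72, 89, 5]
dequeue(): queue = [20, 5, 37, 92, 72, 89, 5]
enqueue(97): queue = [20, 5, 37, 92, 72, 89, 5, 97]
dequeue(): queue = [5, 37, 92, 72, 89, 5, 97]
enqueue(31): queue = [5, 37, 92, 72, 89, 5, 97, 31]

Answer: 5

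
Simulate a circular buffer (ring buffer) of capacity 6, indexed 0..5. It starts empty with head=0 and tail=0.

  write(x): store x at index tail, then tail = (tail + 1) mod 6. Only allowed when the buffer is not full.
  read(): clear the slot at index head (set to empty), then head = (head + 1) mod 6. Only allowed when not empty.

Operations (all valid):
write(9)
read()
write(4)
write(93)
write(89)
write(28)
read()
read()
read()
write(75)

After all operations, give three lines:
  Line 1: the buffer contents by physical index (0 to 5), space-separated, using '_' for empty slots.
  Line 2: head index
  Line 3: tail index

Answer: _ _ _ _ 28 75
4
0

Derivation:
write(9): buf=[9 _ _ _ _ _], head=0, tail=1, size=1
read(): buf=[_ _ _ _ _ _], head=1, tail=1, size=0
write(4): buf=[_ 4 _ _ _ _], head=1, tail=2, size=1
write(93): buf=[_ 4 93 _ _ _], head=1, tail=3, size=2
write(89): buf=[_ 4 93 89 _ _], head=1, tail=4, size=3
write(28): buf=[_ 4 93 89 28 _], head=1, tail=5, size=4
read(): buf=[_ _ 93 89 28 _], head=2, tail=5, size=3
read(): buf=[_ _ _ 89 28 _], head=3, tail=5, size=2
read(): buf=[_ _ _ _ 28 _], head=4, tail=5, size=1
write(75): buf=[_ _ _ _ 28 75], head=4, tail=0, size=2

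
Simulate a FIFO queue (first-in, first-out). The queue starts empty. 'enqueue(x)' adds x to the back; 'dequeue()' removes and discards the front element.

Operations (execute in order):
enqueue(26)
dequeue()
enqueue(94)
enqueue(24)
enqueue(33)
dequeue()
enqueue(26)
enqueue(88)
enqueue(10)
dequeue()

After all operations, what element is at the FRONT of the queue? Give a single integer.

Answer: 33

Derivation:
enqueue(26): queue = [26]
dequeue(): queue = []
enqueue(94): queue = [94]
enqueue(24): queue = [94, 24]
enqueue(33): queue = [94, 24, 33]
dequeue(): queue = [24, 33]
enqueue(26): queue = [24, 33, 26]
enqueue(88): queue = [24, 33, 26, 88]
enqueue(10): queue = [24, 33, 26, 88, 10]
dequeue(): queue = [33, 26, 88, 10]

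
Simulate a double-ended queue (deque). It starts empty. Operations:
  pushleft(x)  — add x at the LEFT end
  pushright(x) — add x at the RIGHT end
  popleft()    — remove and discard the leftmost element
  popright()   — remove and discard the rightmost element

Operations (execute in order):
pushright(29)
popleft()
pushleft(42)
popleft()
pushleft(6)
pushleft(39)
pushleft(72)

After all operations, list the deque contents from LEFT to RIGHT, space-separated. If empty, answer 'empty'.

pushright(29): [29]
popleft(): []
pushleft(42): [42]
popleft(): []
pushleft(6): [6]
pushleft(39): [39, 6]
pushleft(72): [72, 39, 6]

Answer: 72 39 6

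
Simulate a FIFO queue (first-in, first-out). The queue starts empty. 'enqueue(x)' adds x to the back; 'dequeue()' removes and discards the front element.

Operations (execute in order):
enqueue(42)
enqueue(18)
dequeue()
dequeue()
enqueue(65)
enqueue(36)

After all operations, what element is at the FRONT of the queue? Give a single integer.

enqueue(42): queue = [42]
enqueue(18): queue = [42, 18]
dequeue(): queue = [18]
dequeue(): queue = []
enqueue(65): queue = [65]
enqueue(36): queue = [65, 36]

Answer: 65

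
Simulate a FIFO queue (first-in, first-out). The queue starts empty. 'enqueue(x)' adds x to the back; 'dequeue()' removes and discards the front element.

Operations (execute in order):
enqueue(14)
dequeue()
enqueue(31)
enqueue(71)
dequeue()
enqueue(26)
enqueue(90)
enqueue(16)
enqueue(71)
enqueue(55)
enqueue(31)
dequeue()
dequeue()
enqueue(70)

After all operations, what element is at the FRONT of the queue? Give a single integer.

Answer: 90

Derivation:
enqueue(14): queue = [14]
dequeue(): queue = []
enqueue(31): queue = [31]
enqueue(71): queue = [31, 71]
dequeue(): queue = [71]
enqueue(26): queue = [71, 26]
enqueue(90): queue = [71, 26, 90]
enqueue(16): queue = [71, 26, 90, 16]
enqueue(71): queue = [71, 26, 90, 16, 71]
enqueue(55): queue = [71, 26, 90, 16, 71, 55]
enqueue(31): queue = [71, 26, 90, 16, 71, 55, 31]
dequeue(): queue = [26, 90, 16, 71, 55, 31]
dequeue(): queue = [90, 16, 71, 55, 31]
enqueue(70): queue = [90, 16, 71, 55, 31, 70]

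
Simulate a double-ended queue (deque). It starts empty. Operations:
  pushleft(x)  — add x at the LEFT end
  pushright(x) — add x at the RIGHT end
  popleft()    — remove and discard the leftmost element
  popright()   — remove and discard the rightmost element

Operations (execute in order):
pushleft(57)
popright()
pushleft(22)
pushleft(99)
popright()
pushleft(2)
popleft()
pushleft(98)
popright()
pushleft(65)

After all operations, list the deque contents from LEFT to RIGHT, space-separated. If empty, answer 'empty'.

Answer: 65 98

Derivation:
pushleft(57): [57]
popright(): []
pushleft(22): [22]
pushleft(99): [99, 22]
popright(): [99]
pushleft(2): [2, 99]
popleft(): [99]
pushleft(98): [98, 99]
popright(): [98]
pushleft(65): [65, 98]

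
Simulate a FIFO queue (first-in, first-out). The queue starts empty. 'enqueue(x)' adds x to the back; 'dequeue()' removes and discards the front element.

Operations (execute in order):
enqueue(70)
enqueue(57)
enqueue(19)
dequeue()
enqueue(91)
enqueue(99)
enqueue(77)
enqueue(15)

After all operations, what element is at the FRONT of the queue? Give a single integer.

Answer: 57

Derivation:
enqueue(70): queue = [70]
enqueue(57): queue = [70, 57]
enqueue(19): queue = [70, 57, 19]
dequeue(): queue = [57, 19]
enqueue(91): queue = [57, 19, 91]
enqueue(99): queue = [57, 19, 91, 99]
enqueue(77): queue = [57, 19, 91, 99, 77]
enqueue(15): queue = [57, 19, 91, 99, 77, 15]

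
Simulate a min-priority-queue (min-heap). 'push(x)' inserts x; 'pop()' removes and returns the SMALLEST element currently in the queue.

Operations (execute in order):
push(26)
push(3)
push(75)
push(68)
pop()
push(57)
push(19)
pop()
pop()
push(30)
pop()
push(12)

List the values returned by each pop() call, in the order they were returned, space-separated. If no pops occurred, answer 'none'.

push(26): heap contents = [26]
push(3): heap contents = [3, 26]
push(75): heap contents = [3, 26, 75]
push(68): heap contents = [3, 26, 68, 75]
pop() → 3: heap contents = [26, 68, 75]
push(57): heap contents = [26, 57, 68, 75]
push(19): heap contents = [19, 26, 57, 68, 75]
pop() → 19: heap contents = [26, 57, 68, 75]
pop() → 26: heap contents = [57, 68, 75]
push(30): heap contents = [30, 57, 68, 75]
pop() → 30: heap contents = [57, 68, 75]
push(12): heap contents = [12, 57, 68, 75]

Answer: 3 19 26 30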